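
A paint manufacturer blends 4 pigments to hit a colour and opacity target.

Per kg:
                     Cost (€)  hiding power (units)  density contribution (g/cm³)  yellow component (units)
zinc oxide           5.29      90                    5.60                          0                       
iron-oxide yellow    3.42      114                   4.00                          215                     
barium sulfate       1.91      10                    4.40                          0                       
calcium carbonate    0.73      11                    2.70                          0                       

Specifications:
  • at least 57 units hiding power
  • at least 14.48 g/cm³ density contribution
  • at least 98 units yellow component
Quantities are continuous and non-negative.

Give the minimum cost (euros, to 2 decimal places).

€4.98

Let x1 = kg of zinc oxide, x2 = kg of iron-oxide yellow, x3 = kg of barium sulfate, x4 = kg of calcium carbonate.
Minimise 5.29x1 + 3.42x2 + 1.91x3 + 0.73x4 subject to:
  90x1 + 114x2 + 10x3 + 11x4 ≥ 57   (hiding power)
  5.6x1 + 4x2 + 4.4x3 + 2.7x4 ≥ 14.48   (density contribution)
  215x2 ≥ 98   (yellow component)
  x1, x2, x3, x4 ≥ 0.
The minimum-cost mix takes nothing from zinc oxide, barium sulfate — only iron-oxide yellow, calcium carbonate. The density contribution and yellow component requirements are met with equality.
So iron-oxide yellow = 0.4558 kg, calcium carbonate = 4.688 kg.
Hence cost = 3.42·0.4558 + 0.73·4.688 = €4.9811.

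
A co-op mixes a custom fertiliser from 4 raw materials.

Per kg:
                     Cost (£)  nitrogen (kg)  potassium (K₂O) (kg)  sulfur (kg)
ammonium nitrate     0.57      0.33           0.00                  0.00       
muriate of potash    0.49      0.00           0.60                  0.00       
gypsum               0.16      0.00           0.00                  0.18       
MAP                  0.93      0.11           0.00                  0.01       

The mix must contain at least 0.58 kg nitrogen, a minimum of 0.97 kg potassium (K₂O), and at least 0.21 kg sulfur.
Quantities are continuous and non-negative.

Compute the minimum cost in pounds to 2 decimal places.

This is a linear program. Let x1 = kg of ammonium nitrate, x2 = kg of muriate of potash, x3 = kg of gypsum, x4 = kg of MAP.
Minimize 0.57x1 + 0.49x2 + 0.16x3 + 0.93x4 subject to:
  0.33x1 + 0.11x4 ≥ 0.58   (nitrogen)
  0.6x2 ≥ 0.97   (potassium (K₂O))
  0.18x3 + 0.01x4 ≥ 0.21   (sulfur)
  x1, x2, x3, x4 ≥ 0.
The optimal basis is {ammonium nitrate, muriate of potash, gypsum}; MAP drops out. Binding constraints: nitrogen, potassium (K₂O), sulfur.
Solving gives x1 = 1.758, x2 = 1.617, x3 = 1.167.
Hence cost = 0.57·1.758 + 0.49·1.617 + 0.16·1.167 = £1.9811.

£1.98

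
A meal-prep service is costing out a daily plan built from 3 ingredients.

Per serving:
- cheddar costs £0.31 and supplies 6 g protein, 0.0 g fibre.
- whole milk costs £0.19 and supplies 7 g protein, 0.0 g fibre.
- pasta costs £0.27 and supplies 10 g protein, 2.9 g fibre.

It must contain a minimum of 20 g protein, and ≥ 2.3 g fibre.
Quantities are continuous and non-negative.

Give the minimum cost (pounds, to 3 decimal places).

£0.540

Let x1 = servings of cheddar, x2 = servings of whole milk, x3 = servings of pasta.
Minimize 0.31x1 + 0.19x2 + 0.27x3 s.t.:
  6x1 + 7x2 + 10x3 ≥ 20   (protein)
  2.9x3 ≥ 2.3   (fibre)
  x1, x2, x3 ≥ 0.
At the optimum only pasta is positive (cheddar, whole milk = 0). Binding constraint: protein.
That vertex is x3 = 2.
Objective = 0.27·2 = 0.54000.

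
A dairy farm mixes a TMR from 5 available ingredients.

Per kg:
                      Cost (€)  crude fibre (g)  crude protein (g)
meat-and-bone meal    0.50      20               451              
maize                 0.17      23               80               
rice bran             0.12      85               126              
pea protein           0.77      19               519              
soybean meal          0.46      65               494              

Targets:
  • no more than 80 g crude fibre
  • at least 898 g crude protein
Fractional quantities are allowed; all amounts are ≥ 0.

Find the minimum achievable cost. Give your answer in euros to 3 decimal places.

€0.914

Treat it as an LP. Let x1 = kg of meat-and-bone meal, x2 = kg of maize, x3 = kg of rice bran, x4 = kg of pea protein, x5 = kg of soybean meal.
Minimise 0.5x1 + 0.17x2 + 0.12x3 + 0.77x4 + 0.46x5 subject to:
  20x1 + 23x2 + 85x3 + 19x4 + 65x5 ≤ 80   (crude fibre)
  451x1 + 80x2 + 126x3 + 519x4 + 494x5 ≥ 898   (crude protein)
  x1, x2, x3, x4, x5 ≥ 0.
The optimal basis is {meat-and-bone meal, soybean meal}; maize, rice bran, pea protein drop out. There the crude fibre and crude protein constraints are tight.
Optimal quantities: meat-and-bone meal = 0.9699 kg, soybean meal = 0.9323 kg.
Total cost: 0.5·0.9699 + 0.46·0.9323 = 0.91381.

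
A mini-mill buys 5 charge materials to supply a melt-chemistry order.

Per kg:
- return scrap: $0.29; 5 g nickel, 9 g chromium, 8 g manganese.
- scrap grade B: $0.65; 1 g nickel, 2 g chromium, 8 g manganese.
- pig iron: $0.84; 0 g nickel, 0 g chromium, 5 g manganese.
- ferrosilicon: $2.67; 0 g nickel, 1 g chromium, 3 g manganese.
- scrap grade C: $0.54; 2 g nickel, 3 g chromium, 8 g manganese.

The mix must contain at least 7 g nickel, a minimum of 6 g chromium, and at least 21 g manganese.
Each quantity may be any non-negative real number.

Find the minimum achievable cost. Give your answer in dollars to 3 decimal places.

Let x1 = kg of return scrap, x2 = kg of scrap grade B, x3 = kg of pig iron, x4 = kg of ferrosilicon, x5 = kg of scrap grade C.
Minimize 0.29x1 + 0.65x2 + 0.84x3 + 2.67x4 + 0.54x5 s.t.:
  5x1 + 1x2 + 2x5 ≥ 7   (nickel)
  9x1 + 2x2 + 1x4 + 3x5 ≥ 6   (chromium)
  8x1 + 8x2 + 5x3 + 3x4 + 8x5 ≥ 21   (manganese)
  x1, x2, x3, x4, x5 ≥ 0.
At the optimum only return scrap is positive (scrap grade B, pig iron, ferrosilicon, scrap grade C = 0). Binding constraint: manganese.
Optimal quantities: return scrap = 2.625 kg.
Hence cost = 0.29·2.625 = $0.76125.

$0.761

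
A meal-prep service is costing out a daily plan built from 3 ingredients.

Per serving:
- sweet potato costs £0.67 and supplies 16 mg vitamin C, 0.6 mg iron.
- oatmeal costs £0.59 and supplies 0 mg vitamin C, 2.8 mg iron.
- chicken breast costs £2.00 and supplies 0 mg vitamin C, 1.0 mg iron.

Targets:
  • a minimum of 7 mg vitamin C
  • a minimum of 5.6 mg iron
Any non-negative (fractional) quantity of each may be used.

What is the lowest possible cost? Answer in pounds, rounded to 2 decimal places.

Let x1 = servings of sweet potato, x2 = servings of oatmeal, x3 = servings of chicken breast.
Minimize 0.67x1 + 0.59x2 + 2x3 s.t.:
  16x1 ≥ 7   (vitamin C)
  0.6x1 + 2.8x2 + 1x3 ≥ 5.6   (iron)
  x1, x2, x3 ≥ 0.
The optimal basis is {sweet potato, oatmeal}; chicken breast drops out. The vitamin C and iron requirements are met with equality.
That vertex is x1 = 0.4375, x2 = 1.906.
Total cost: 0.67·0.4375 + 0.59·1.906 = 1.4177.

£1.42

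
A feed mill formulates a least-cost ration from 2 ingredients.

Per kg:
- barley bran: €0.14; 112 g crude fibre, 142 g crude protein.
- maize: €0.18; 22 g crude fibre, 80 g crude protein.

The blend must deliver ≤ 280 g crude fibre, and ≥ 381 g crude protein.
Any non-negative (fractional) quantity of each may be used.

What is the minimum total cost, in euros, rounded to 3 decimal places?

Let x1 = kg of barley bran, x2 = kg of maize.
Minimise 0.14x1 + 0.18x2 with:
  112x1 + 22x2 ≤ 280   (crude fibre)
  142x1 + 80x2 ≥ 381   (crude protein)
  x1, x2 ≥ 0.
Both inputs are positive at the optimum. The crude fibre and crude protein requirements are met with equality.
Solving gives x1 = 2.402, x2 = 0.499.
Cost = 0.14·2.402 + 0.18·0.499 = 0.42610.

€0.426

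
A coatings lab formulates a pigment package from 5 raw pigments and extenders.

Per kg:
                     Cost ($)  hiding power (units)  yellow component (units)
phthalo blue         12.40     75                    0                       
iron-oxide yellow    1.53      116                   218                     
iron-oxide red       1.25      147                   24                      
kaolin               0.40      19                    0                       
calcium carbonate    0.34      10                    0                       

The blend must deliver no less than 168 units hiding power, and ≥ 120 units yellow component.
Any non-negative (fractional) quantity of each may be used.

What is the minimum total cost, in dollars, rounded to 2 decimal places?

$1.68

This is a linear program. Let x1 = kg of phthalo blue, x2 = kg of iron-oxide yellow, x3 = kg of iron-oxide red, x4 = kg of kaolin, x5 = kg of calcium carbonate.
min 12.4x1 + 1.53x2 + 1.25x3 + 0.4x4 + 0.34x5 subject to:
  75x1 + 116x2 + 147x3 + 19x4 + 10x5 ≥ 168   (hiding power)
  218x2 + 24x3 ≥ 120   (yellow component)
  x1, x2, x3, x4, x5 ≥ 0.
At the optimum only iron-oxide yellow, iron-oxide red are positive (phthalo blue, kaolin, calcium carbonate = 0). There the hiding power and yellow component constraints are tight.
Optimal quantities: iron-oxide yellow = 0.465 kg, iron-oxide red = 0.7759 kg.
Hence cost = 1.53·0.465 + 1.25·0.7759 = $1.6813.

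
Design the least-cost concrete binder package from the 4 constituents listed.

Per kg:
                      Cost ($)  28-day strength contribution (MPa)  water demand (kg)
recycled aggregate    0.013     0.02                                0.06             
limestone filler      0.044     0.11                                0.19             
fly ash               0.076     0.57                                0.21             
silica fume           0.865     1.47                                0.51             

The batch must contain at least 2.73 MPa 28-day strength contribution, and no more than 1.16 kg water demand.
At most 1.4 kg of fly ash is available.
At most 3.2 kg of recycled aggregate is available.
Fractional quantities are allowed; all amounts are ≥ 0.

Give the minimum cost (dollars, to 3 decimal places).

$1.217

Let x1 = kg of recycled aggregate, x2 = kg of limestone filler, x3 = kg of fly ash, x4 = kg of silica fume.
min 0.013x1 + 0.044x2 + 0.076x3 + 0.865x4 s.t.:
  0.02x1 + 0.11x2 + 0.57x3 + 1.47x4 ≥ 2.73   (28-day strength contribution)
  0.06x1 + 0.19x2 + 0.21x3 + 0.51x4 ≤ 1.16   (water demand)
  x3 ≤ 1.4
  x1 ≤ 3.2
  x1, x2, x3, x4 ≥ 0.
At the optimum only limestone filler, fly ash, silica fume are positive (recycled aggregate = 0). The 28-day strength contribution, water demand, the fly ash cap requirements are met with equality.
Solving gives x2 = 1.289, x3 = 1.4, x4 = 1.218.
Cost = 0.044·1.289 + 0.076·1.4 + 0.865·1.218 = 1.21669.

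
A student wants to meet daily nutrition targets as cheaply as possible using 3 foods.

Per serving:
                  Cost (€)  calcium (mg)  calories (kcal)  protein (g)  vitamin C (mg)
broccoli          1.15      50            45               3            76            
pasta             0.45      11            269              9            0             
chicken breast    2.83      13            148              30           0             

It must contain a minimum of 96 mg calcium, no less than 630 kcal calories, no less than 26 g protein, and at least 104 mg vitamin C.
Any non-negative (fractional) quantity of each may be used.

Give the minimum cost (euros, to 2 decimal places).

Let x1 = servings of broccoli, x2 = servings of pasta, x3 = servings of chicken breast.
min 1.15x1 + 0.45x2 + 2.83x3 s.t.:
  50x1 + 11x2 + 13x3 ≥ 96   (calcium)
  45x1 + 269x2 + 148x3 ≥ 630   (calories)
  3x1 + 9x2 + 30x3 ≥ 26   (protein)
  76x1 ≥ 104   (vitamin C)
  x1, x2, x3 ≥ 0.
The optimal basis is {broccoli, pasta}; chicken breast drops out. Binding constraints: calcium and protein.
Solving gives x1 = 1.386, x2 = 2.427.
Objective = 1.15·1.386 + 0.45·2.427 = 2.6861.

€2.69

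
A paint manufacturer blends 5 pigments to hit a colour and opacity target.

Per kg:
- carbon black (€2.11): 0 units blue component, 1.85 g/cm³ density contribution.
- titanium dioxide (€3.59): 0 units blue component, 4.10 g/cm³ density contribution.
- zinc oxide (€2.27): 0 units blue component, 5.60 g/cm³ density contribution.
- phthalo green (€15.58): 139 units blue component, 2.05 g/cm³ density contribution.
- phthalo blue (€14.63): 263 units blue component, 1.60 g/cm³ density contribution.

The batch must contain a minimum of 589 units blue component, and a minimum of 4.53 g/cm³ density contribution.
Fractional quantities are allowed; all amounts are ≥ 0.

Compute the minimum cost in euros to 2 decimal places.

Let x1 = kg of carbon black, x2 = kg of titanium dioxide, x3 = kg of zinc oxide, x4 = kg of phthalo green, x5 = kg of phthalo blue.
min 2.11x1 + 3.59x2 + 2.27x3 + 15.58x4 + 14.63x5 s.t.:
  139x4 + 263x5 ≥ 589   (blue component)
  1.85x1 + 4.1x2 + 5.6x3 + 2.05x4 + 1.6x5 ≥ 4.53   (density contribution)
  x1, x2, x3, x4, x5 ≥ 0.
The optimal basis is {zinc oxide, phthalo blue}; carbon black, titanium dioxide, phthalo green drop out. Binding constraints: blue component and density contribution.
Solving gives x3 = 0.16906, x5 = 2.2395.
Cost = 2.27·0.16906 + 14.63·2.2395 = 33.1477.

€33.15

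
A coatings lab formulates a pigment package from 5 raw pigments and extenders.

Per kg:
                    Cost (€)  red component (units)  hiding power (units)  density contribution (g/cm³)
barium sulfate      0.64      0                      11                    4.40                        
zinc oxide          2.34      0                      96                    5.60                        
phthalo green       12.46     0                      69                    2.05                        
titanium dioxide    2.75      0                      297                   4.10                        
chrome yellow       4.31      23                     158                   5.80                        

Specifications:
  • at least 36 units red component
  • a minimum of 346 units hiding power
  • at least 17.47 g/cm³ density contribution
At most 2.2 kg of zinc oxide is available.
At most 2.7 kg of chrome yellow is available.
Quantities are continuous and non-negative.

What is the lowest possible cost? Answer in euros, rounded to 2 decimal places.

This is a linear program. Let x1 = kg of barium sulfate, x2 = kg of zinc oxide, x3 = kg of phthalo green, x4 = kg of titanium dioxide, x5 = kg of chrome yellow.
Minimise 0.64x1 + 2.34x2 + 12.46x3 + 2.75x4 + 4.31x5 s.t.:
  23x5 ≥ 36   (red component)
  11x1 + 96x2 + 69x3 + 297x4 + 158x5 ≥ 346   (hiding power)
  4.4x1 + 5.6x2 + 2.05x3 + 4.1x4 + 5.8x5 ≥ 17.47   (density contribution)
  x2 ≤ 2.2
  x5 ≤ 2.7
  x1, x2, x3, x4, x5 ≥ 0.
The cheapest feasible vertex uses only barium sulfate, titanium dioxide, chrome yellow; zinc oxide, phthalo green are not used. The red component, hiding power, density contribution requirements are met with equality.
So barium sulfate = 1.655 kg, titanium dioxide = 0.271 kg, chrome yellow = 1.565 kg.
Hence cost = 0.64·1.655 + 2.75·0.271 + 4.31·1.565 = €8.5496.

€8.55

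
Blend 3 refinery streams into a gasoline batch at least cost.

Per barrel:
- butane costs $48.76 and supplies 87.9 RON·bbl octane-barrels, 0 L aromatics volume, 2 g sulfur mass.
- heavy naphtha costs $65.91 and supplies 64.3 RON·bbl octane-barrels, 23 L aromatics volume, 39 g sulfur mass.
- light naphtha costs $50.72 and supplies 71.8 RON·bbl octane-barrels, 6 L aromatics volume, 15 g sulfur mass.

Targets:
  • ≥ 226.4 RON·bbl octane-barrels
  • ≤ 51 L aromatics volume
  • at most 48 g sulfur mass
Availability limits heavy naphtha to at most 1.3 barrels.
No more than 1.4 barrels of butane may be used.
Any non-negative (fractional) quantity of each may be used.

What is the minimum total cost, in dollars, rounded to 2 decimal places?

$141.26

Treat it as an LP. Let x1 = barrels of butane, x2 = barrels of heavy naphtha, x3 = barrels of light naphtha.
Minimise 48.76x1 + 65.91x2 + 50.72x3 with:
  87.9x1 + 64.3x2 + 71.8x3 ≥ 226.4   (octane-barrels)
  23x2 + 6x3 ≤ 51   (aromatics volume)
  2x1 + 39x2 + 15x3 ≤ 48   (sulfur mass)
  x2 ≤ 1.3
  x1 ≤ 1.4
  x1, x2, x3 ≥ 0.
The optimal basis is {butane, light naphtha}; heavy naphtha drops out. Binding constraints: octane-barrels and the butane cap.
Solving gives x1 = 1.4, x3 = 1.43928.
Objective = 48.76·1.4 + 50.72·1.43928 = 141.2643.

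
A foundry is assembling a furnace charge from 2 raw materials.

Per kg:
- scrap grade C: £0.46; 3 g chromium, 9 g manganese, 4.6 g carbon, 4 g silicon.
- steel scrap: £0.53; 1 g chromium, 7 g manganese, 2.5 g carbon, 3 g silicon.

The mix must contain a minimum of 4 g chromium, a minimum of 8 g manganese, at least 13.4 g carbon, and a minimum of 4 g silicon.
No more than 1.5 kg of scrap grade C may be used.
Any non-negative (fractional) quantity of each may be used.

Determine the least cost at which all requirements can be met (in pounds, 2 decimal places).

£2.07

Set it up as a linear program. Let x1 = kg of scrap grade C, x2 = kg of steel scrap.
min 0.46x1 + 0.53x2 subject to:
  3x1 + 1x2 ≥ 4   (chromium)
  9x1 + 7x2 ≥ 8   (manganese)
  4.6x1 + 2.5x2 ≥ 13.4   (carbon)
  4x1 + 3x2 ≥ 4   (silicon)
  x1 ≤ 1.5
  x1, x2 ≥ 0.
Both inputs are positive at the optimum. The carbon and the scrap grade C cap requirements are met with equality.
That vertex is x1 = 1.5, x2 = 2.6.
Objective = 0.46·1.5 + 0.53·2.6 = 2.0680.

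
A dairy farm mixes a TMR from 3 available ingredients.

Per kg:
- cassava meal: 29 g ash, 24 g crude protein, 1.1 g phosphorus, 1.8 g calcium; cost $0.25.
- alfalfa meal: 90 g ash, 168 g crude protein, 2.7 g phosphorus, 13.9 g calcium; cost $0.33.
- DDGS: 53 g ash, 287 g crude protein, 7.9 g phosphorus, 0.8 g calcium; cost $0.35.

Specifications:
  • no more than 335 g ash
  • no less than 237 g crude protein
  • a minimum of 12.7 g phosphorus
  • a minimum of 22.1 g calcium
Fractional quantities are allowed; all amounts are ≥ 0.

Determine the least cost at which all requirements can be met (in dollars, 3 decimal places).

$0.884

Let x1 = kg of cassava meal, x2 = kg of alfalfa meal, x3 = kg of DDGS.
min 0.25x1 + 0.33x2 + 0.35x3 subject to:
  29x1 + 90x2 + 53x3 ≤ 335   (ash)
  24x1 + 168x2 + 287x3 ≥ 237   (crude protein)
  1.1x1 + 2.7x2 + 7.9x3 ≥ 12.7   (phosphorus)
  1.8x1 + 13.9x2 + 0.8x3 ≥ 22.1   (calcium)
  x1, x2, x3 ≥ 0.
The minimum-cost mix takes nothing from cassava meal — only alfalfa meal, DDGS. There the phosphorus and calcium constraints are tight.
That vertex is x2 = 1.527, x3 = 1.086.
Objective = 0.33·1.527 + 0.35·1.086 = 0.88401.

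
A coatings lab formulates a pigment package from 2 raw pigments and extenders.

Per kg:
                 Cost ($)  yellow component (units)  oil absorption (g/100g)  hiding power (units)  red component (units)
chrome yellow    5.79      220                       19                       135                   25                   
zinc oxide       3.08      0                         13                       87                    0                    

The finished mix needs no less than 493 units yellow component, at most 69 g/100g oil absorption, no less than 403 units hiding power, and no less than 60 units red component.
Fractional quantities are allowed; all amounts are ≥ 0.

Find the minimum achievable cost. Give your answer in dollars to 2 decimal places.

$16.69

This is a linear program. Let x1 = kg of chrome yellow, x2 = kg of zinc oxide.
Minimize 5.79x1 + 3.08x2 with:
  220x1 ≥ 493   (yellow component)
  19x1 + 13x2 ≤ 69   (oil absorption)
  135x1 + 87x2 ≥ 403   (hiding power)
  25x1 ≥ 60   (red component)
  x1, x2 ≥ 0.
Both inputs are positive at the optimum. There the hiding power and red component constraints are tight.
So chrome yellow = 2.4 kg, zinc oxide = 0.908 kg.
Total cost: 5.79·2.4 + 3.08·0.908 = 16.6926.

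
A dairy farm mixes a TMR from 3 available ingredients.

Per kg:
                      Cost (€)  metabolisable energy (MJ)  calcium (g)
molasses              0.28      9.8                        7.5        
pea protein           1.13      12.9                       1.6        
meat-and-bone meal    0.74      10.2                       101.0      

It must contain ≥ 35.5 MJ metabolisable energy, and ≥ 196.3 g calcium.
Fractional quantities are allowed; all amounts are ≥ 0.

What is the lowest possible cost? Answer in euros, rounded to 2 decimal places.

€1.83

This is a linear program. Let x1 = kg of molasses, x2 = kg of pea protein, x3 = kg of meat-and-bone meal.
min 0.28x1 + 1.13x2 + 0.74x3 subject to:
  9.8x1 + 12.9x2 + 10.2x3 ≥ 35.5   (metabolisable energy)
  7.5x1 + 1.6x2 + 101x3 ≥ 196.3   (calcium)
  x1, x2, x3 ≥ 0.
The optimal basis is {molasses, meat-and-bone meal}; pea protein drops out. There the metabolisable energy and calcium constraints are tight.
Optimal quantities: molasses = 1.734 kg, meat-and-bone meal = 1.815 kg.
Total cost: 0.28·1.734 + 0.74·1.815 = 1.8286.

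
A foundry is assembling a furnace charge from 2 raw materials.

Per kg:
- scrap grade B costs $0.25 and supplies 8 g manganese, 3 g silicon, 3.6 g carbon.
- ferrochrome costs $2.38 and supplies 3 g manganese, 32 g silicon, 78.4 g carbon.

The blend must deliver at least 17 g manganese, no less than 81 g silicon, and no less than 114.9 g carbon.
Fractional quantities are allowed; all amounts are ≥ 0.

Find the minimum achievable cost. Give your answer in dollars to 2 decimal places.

$6.06

Let x1 = kg of scrap grade B, x2 = kg of ferrochrome.
min 0.25x1 + 2.38x2 with:
  8x1 + 3x2 ≥ 17   (manganese)
  3x1 + 32x2 ≥ 81   (silicon)
  3.6x1 + 78.4x2 ≥ 114.9   (carbon)
  x1, x2 ≥ 0.
Both inputs are positive at the optimum. The manganese and silicon requirements are met with equality.
Optimal quantities: scrap grade B = 1.219 kg, ferrochrome = 2.417 kg.
Cost = 0.25·1.219 + 2.38·2.417 = 6.0572.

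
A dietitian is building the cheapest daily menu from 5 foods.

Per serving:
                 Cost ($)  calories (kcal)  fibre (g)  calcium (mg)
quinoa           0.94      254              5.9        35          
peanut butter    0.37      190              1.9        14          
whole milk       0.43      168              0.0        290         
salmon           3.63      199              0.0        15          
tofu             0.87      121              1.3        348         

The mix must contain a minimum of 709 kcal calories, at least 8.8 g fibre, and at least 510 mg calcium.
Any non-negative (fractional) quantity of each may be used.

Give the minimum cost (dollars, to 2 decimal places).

Let x1 = servings of quinoa, x2 = servings of peanut butter, x3 = servings of whole milk, x4 = servings of salmon, x5 = servings of tofu.
Minimize 0.94x1 + 0.37x2 + 0.43x3 + 3.63x4 + 0.87x5 with:
  254x1 + 190x2 + 168x3 + 199x4 + 121x5 ≥ 709   (calories)
  5.9x1 + 1.9x2 + 1.3x5 ≥ 8.8   (fibre)
  35x1 + 14x2 + 290x3 + 15x4 + 348x5 ≥ 510   (calcium)
  x1, x2, x3, x4, x5 ≥ 0.
The cheapest feasible vertex uses only quinoa, peanut butter, whole milk; salmon, tofu are not used. The calories, fibre, calcium requirements are met with equality.
That vertex is x1 = 1.295, x2 = 0.6091, x3 = 1.573.
Cost = 0.94·1.295 + 0.37·0.6091 + 0.43·1.573 = 2.1191.

$2.12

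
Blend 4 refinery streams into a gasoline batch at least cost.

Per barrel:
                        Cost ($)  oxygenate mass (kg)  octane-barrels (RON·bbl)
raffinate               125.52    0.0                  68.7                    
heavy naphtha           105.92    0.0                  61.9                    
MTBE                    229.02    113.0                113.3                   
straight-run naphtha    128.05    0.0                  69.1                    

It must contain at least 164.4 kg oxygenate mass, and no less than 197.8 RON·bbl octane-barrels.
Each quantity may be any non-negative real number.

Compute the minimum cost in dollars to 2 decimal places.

$389.60

Treat it as an LP. Let x1 = barrels of raffinate, x2 = barrels of heavy naphtha, x3 = barrels of MTBE, x4 = barrels of straight-run naphtha.
min 125.52x1 + 105.92x2 + 229.02x3 + 128.05x4 s.t.:
  113x3 ≥ 164.4   (oxygenate mass)
  68.7x1 + 61.9x2 + 113.3x3 + 69.1x4 ≥ 197.8   (octane-barrels)
  x1, x2, x3, x4 ≥ 0.
The minimum-cost mix takes nothing from raffinate, straight-run naphtha — only heavy naphtha, MTBE. There the oxygenate mass and octane-barrels constraints are tight.
So heavy naphtha = 0.532529 barrels, MTBE = 1.45487 barrels.
Total cost: 105.92·0.532529 + 229.02·1.45487 = 389.5998.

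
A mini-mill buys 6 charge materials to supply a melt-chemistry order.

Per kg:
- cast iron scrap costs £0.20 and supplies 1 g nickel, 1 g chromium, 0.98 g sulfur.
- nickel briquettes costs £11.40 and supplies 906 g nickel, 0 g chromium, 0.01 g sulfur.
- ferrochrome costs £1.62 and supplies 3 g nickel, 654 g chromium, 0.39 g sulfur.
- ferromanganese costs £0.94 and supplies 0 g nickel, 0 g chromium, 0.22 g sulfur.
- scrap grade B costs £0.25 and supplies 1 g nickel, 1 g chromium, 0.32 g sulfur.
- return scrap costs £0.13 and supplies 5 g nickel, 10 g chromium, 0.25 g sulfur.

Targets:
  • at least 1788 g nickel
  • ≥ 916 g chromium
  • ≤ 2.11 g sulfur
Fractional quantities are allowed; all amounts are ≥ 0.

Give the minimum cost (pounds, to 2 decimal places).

Treat it as an LP. Let x1 = kg of cast iron scrap, x2 = kg of nickel briquettes, x3 = kg of ferrochrome, x4 = kg of ferromanganese, x5 = kg of scrap grade B, x6 = kg of return scrap.
min 0.2x1 + 11.4x2 + 1.62x3 + 0.94x4 + 0.25x5 + 0.13x6 with:
  1x1 + 906x2 + 3x3 + 1x5 + 5x6 ≥ 1788   (nickel)
  1x1 + 654x3 + 1x5 + 10x6 ≥ 916   (chromium)
  0.98x1 + 0.01x2 + 0.39x3 + 0.22x4 + 0.32x5 + 0.25x6 ≤ 2.11   (sulfur)
  x1, x2, x3, x4, x5, x6 ≥ 0.
The optimal basis is {nickel briquettes, ferrochrome}; cast iron scrap, ferromanganese, scrap grade B, return scrap drop out. The nickel and chromium requirements are met with equality.
Optimal quantities: nickel briquettes = 1.9689 kg, ferrochrome = 1.4006 kg.
Cost = 11.4·1.9689 + 1.62·1.4006 = 24.7144.

£24.71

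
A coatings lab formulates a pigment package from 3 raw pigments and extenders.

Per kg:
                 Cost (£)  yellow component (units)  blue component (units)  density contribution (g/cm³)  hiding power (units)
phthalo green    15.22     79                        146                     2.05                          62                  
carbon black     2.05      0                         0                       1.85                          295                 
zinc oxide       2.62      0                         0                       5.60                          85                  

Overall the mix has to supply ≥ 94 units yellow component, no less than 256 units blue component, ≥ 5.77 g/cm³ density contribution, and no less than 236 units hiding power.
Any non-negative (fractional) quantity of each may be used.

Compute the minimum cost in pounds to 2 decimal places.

£28.12

Set it up as a linear program. Let x1 = kg of phthalo green, x2 = kg of carbon black, x3 = kg of zinc oxide.
Minimize 15.22x1 + 2.05x2 + 2.62x3 with:
  79x1 ≥ 94   (yellow component)
  146x1 ≥ 256   (blue component)
  2.05x1 + 1.85x2 + 5.6x3 ≥ 5.77   (density contribution)
  62x1 + 295x2 + 85x3 ≥ 236   (hiding power)
  x1, x2, x3 ≥ 0.
The optimal mix uses every input. The blue component, density contribution, hiding power requirements are met with equality.
Optimal quantities: phthalo green = 1.753 kg, carbon black = 0.3532 kg, zinc oxide = 0.2718 kg.
Hence cost = 15.22·1.753 + 2.05·0.3532 + 2.62·0.2718 = £28.1168.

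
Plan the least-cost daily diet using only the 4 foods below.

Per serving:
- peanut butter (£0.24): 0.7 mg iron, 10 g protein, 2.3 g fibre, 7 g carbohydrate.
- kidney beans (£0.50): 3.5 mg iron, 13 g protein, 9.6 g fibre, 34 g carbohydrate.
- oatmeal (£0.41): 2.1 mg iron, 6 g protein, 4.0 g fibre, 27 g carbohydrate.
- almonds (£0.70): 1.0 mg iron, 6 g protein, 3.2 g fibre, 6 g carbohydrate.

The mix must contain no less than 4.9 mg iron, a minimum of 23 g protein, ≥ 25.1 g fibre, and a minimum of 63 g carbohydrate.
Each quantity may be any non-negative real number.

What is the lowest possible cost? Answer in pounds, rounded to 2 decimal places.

Let x1 = servings of peanut butter, x2 = servings of kidney beans, x3 = servings of oatmeal, x4 = servings of almonds.
min 0.24x1 + 0.5x2 + 0.41x3 + 0.7x4 s.t.:
  0.7x1 + 3.5x2 + 2.1x3 + 1x4 ≥ 4.9   (iron)
  10x1 + 13x2 + 6x3 + 6x4 ≥ 23   (protein)
  2.3x1 + 9.6x2 + 4x3 + 3.2x4 ≥ 25.1   (fibre)
  7x1 + 34x2 + 27x3 + 6x4 ≥ 63   (carbohydrate)
  x1, x2, x3, x4 ≥ 0.
The minimum-cost mix takes nothing from peanut butter, oatmeal, almonds — only kidney beans. The fibre requirement is met with equality.
That vertex is x2 = 2.615.
Cost = 0.5·2.615 = 1.3075.

£1.31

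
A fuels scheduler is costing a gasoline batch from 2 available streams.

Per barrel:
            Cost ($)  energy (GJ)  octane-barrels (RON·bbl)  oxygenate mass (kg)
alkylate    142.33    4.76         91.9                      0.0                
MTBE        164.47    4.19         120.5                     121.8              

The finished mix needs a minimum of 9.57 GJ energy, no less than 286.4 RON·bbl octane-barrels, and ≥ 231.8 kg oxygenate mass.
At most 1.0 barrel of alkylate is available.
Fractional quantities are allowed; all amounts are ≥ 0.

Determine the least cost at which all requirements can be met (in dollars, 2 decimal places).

$390.91

Let x1 = barrels of alkylate, x2 = barrels of MTBE.
Minimize 142.33x1 + 164.47x2 with:
  4.76x1 + 4.19x2 ≥ 9.57   (energy)
  91.9x1 + 120.5x2 ≥ 286.4   (octane-barrels)
  121.8x2 ≥ 231.8   (oxygenate mass)
  x1 ≤ 1
  x1, x2 ≥ 0.
At the optimum only MTBE is positive (alkylate = 0). The octane-barrels requirement is met with equality.
Solving gives x2 = 2.3768.
Hence cost = 164.47·2.3768 = $390.9123.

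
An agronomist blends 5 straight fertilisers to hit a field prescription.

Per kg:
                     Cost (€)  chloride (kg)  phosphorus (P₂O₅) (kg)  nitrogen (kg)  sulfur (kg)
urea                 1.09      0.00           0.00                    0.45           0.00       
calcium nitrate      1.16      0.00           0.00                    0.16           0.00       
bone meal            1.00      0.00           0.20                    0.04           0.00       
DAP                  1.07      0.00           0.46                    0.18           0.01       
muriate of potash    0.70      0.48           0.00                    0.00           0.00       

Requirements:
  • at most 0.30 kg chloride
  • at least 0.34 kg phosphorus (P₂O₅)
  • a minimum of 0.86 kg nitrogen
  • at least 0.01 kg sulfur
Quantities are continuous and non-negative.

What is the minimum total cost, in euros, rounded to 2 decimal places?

Let x1 = kg of urea, x2 = kg of calcium nitrate, x3 = kg of bone meal, x4 = kg of DAP, x5 = kg of muriate of potash.
Minimize 1.09x1 + 1.16x2 + 1x3 + 1.07x4 + 0.7x5 s.t.:
  0.48x5 ≤ 0.3   (chloride)
  0.2x3 + 0.46x4 ≥ 0.34   (phosphorus (P₂O₅))
  0.45x1 + 0.16x2 + 0.04x3 + 0.18x4 ≥ 0.86   (nitrogen)
  0.01x4 ≥ 0.01   (sulfur)
  x1, x2, x3, x4, x5 ≥ 0.
At the optimum only urea, DAP are positive (calcium nitrate, bone meal, muriate of potash = 0). Binding constraints: nitrogen and sulfur.
So urea = 1.511 kg, DAP = 1 kg.
Total cost: 1.09·1.511 + 1.07·1 = 2.7170.

€2.72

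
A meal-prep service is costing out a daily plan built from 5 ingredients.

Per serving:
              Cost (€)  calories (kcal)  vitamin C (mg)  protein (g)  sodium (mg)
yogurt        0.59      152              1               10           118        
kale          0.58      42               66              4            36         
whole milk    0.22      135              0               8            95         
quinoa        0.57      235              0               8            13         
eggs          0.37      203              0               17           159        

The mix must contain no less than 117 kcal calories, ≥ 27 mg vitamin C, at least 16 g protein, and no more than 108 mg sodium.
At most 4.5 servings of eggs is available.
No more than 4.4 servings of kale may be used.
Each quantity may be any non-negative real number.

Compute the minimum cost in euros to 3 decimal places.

Let x1 = servings of yogurt, x2 = servings of kale, x3 = servings of whole milk, x4 = servings of quinoa, x5 = servings of eggs.
Minimise 0.59x1 + 0.58x2 + 0.22x3 + 0.57x4 + 0.37x5 with:
  152x1 + 42x2 + 135x3 + 235x4 + 203x5 ≥ 117   (calories)
  1x1 + 66x2 ≥ 27   (vitamin C)
  10x1 + 4x2 + 8x3 + 8x4 + 17x5 ≥ 16   (protein)
  118x1 + 36x2 + 95x3 + 13x4 + 159x5 ≤ 108   (sodium)
  x5 ≤ 4.5
  x2 ≤ 4.4
  x1, x2, x3, x4, x5 ≥ 0.
At the optimum only kale, quinoa, eggs are positive (yogurt, whole milk = 0). The vitamin C, protein, sodium requirements are met with equality.
Optimal quantities: kale = 0.4091 servings, quinoa = 0.6643 servings, eggs = 0.5323 servings.
Total cost: 0.58·0.4091 + 0.57·0.6643 + 0.37·0.5323 = 0.81288.

€0.813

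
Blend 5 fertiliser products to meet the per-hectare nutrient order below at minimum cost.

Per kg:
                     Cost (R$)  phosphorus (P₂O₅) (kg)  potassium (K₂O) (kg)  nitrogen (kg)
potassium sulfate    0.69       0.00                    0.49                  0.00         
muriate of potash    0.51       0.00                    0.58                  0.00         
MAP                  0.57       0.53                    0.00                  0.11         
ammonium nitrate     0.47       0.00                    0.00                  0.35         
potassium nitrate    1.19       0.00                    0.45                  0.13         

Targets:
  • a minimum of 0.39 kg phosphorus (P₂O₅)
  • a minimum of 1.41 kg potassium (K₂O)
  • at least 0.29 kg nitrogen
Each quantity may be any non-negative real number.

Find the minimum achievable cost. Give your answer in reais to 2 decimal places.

R$1.94

Set it up as a linear program. Let x1 = kg of potassium sulfate, x2 = kg of muriate of potash, x3 = kg of MAP, x4 = kg of ammonium nitrate, x5 = kg of potassium nitrate.
Minimise 0.69x1 + 0.51x2 + 0.57x3 + 0.47x4 + 1.19x5 s.t.:
  0.53x3 ≥ 0.39   (phosphorus (P₂O₅))
  0.49x1 + 0.58x2 + 0.45x5 ≥ 1.41   (potassium (K₂O))
  0.11x3 + 0.35x4 + 0.13x5 ≥ 0.29   (nitrogen)
  x1, x2, x3, x4, x5 ≥ 0.
The minimum-cost mix takes nothing from potassium sulfate, potassium nitrate — only muriate of potash, MAP, ammonium nitrate. There the phosphorus (P₂O₅), potassium (K₂O), nitrogen constraints are tight.
Optimal quantities: muriate of potash = 2.431 kg, MAP = 0.7358 kg, ammonium nitrate = 0.5973 kg.
Objective = 0.51·2.431 + 0.57·0.7358 + 0.47·0.5973 = 1.9399.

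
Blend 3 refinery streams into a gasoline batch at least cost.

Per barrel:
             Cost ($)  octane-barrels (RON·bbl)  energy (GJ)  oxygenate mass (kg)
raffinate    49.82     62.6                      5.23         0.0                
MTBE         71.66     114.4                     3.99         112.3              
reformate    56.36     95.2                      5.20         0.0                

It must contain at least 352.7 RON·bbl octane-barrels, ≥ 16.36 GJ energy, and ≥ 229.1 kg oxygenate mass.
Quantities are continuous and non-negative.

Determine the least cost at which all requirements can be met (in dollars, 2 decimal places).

Treat it as an LP. Let x1 = barrels of raffinate, x2 = barrels of MTBE, x3 = barrels of reformate.
Minimise 49.82x1 + 71.66x2 + 56.36x3 s.t.:
  62.6x1 + 114.4x2 + 95.2x3 ≥ 352.7   (octane-barrels)
  5.23x1 + 3.99x2 + 5.2x3 ≥ 16.36   (energy)
  112.3x2 ≥ 229.1   (oxygenate mass)
  x1, x2, x3 ≥ 0.
All 3 inputs are positive at the optimum. Binding constraints: octane-barrels, energy, oxygenate mass.
Solving gives x1 = 0.9405, x2 = 2.04, x3 = 0.6349.
Cost = 49.82·0.9405 + 71.66·2.04 + 56.36·0.6349 = 228.8251.

$228.83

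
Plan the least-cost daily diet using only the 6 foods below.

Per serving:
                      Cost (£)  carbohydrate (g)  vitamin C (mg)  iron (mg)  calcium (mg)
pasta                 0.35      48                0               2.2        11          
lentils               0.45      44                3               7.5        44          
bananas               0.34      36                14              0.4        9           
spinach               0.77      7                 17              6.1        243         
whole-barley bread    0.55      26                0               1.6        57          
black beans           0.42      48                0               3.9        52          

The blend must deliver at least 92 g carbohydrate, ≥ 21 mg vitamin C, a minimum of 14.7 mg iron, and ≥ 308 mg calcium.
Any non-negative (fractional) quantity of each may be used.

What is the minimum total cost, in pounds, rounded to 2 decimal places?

£1.51

Let x1 = servings of pasta, x2 = servings of lentils, x3 = servings of bananas, x4 = servings of spinach, x5 = servings of whole-barley bread, x6 = servings of black beans.
Minimise 0.35x1 + 0.45x2 + 0.34x3 + 0.77x4 + 0.55x5 + 0.42x6 with:
  48x1 + 44x2 + 36x3 + 7x4 + 26x5 + 48x6 ≥ 92   (carbohydrate)
  3x2 + 14x3 + 17x4 ≥ 21   (vitamin C)
  2.2x1 + 7.5x2 + 0.4x3 + 6.1x4 + 1.6x5 + 3.9x6 ≥ 14.7   (iron)
  11x1 + 44x2 + 9x3 + 243x4 + 57x5 + 52x6 ≥ 308   (calcium)
  x1, x2, x3, x4, x5, x6 ≥ 0.
The optimal basis is {lentils, bananas, spinach, black beans}; pasta, whole-barley bread drop out. Binding constraints: carbohydrate, vitamin C, iron, calcium.
So lentils = 0.6853 servings, bananas = 0.23 servings, spinach = 0.9249 servings, black beans = 0.9811 servings.
Objective = 0.45·0.6853 + 0.34·0.23 + 0.77·0.9249 + 0.42·0.9811 = 1.5108.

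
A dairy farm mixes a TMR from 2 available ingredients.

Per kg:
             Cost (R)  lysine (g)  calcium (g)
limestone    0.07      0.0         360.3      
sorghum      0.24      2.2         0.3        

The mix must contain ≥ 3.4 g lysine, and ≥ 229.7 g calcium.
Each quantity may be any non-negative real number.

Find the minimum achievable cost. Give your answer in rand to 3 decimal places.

R0.415

Set it up as a linear program. Let x1 = kg of limestone, x2 = kg of sorghum.
min 0.07x1 + 0.24x2 subject to:
  2.2x2 ≥ 3.4   (lysine)
  360.3x1 + 0.3x2 ≥ 229.7   (calcium)
  x1, x2 ≥ 0.
Both inputs are positive at the optimum. There the lysine and calcium constraints are tight.
So limestone = 0.6362 kg, sorghum = 1.545 kg.
Cost = 0.07·0.6362 + 0.24·1.545 = 0.41533.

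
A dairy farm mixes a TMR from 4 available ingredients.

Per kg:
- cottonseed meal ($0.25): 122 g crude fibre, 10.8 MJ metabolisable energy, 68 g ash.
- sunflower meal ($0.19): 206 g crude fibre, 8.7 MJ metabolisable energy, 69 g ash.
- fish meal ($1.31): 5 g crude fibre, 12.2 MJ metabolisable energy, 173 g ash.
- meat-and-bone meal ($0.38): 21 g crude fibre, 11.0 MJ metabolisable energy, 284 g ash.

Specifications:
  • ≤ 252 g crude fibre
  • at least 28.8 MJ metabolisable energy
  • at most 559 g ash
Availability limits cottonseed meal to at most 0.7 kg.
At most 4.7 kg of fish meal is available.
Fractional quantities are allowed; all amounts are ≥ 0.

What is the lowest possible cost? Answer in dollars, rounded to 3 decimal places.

$0.835

Treat it as an LP. Let x1 = kg of cottonseed meal, x2 = kg of sunflower meal, x3 = kg of fish meal, x4 = kg of meat-and-bone meal.
Minimize 0.25x1 + 0.19x2 + 1.31x3 + 0.38x4 s.t.:
  122x1 + 206x2 + 5x3 + 21x4 ≤ 252   (crude fibre)
  10.8x1 + 8.7x2 + 12.2x3 + 11x4 ≥ 28.8   (metabolisable energy)
  68x1 + 69x2 + 173x3 + 284x4 ≤ 559   (ash)
  x1 ≤ 0.7
  x3 ≤ 4.7
  x1, x2, x3, x4 ≥ 0.
The cheapest feasible vertex uses only cottonseed meal, sunflower meal, meat-and-bone meal; fish meal is not used. Binding constraints: crude fibre, metabolisable energy, the cottonseed meal cap.
So cottonseed meal = 0.7 kg, sunflower meal = 0.6656 kg, meat-and-bone meal = 1.405 kg.
Cost = 0.25·0.7 + 0.19·0.6656 + 0.38·1.405 = 0.83536.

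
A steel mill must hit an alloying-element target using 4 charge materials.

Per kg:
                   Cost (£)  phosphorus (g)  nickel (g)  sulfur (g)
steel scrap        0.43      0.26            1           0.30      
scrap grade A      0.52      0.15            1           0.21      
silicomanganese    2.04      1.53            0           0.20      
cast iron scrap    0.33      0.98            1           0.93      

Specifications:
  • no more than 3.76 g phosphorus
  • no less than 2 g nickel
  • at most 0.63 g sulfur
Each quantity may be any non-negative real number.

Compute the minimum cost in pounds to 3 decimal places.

Treat it as an LP. Let x1 = kg of steel scrap, x2 = kg of scrap grade A, x3 = kg of silicomanganese, x4 = kg of cast iron scrap.
min 0.43x1 + 0.52x2 + 2.04x3 + 0.33x4 with:
  0.26x1 + 0.15x2 + 1.53x3 + 0.98x4 ≤ 3.76   (phosphorus)
  1x1 + 1x2 + 1x4 ≥ 2   (nickel)
  0.3x1 + 0.21x2 + 0.2x3 + 0.93x4 ≤ 0.63   (sulfur)
  x1, x2, x3, x4 ≥ 0.
At the optimum only steel scrap, cast iron scrap are positive (scrap grade A, silicomanganese = 0). The nickel and sulfur requirements are met with equality.
That vertex is x1 = 1.952, x4 = 0.04762.
Hence cost = 0.43·1.952 + 0.33·0.04762 = £0.85507.

£0.855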